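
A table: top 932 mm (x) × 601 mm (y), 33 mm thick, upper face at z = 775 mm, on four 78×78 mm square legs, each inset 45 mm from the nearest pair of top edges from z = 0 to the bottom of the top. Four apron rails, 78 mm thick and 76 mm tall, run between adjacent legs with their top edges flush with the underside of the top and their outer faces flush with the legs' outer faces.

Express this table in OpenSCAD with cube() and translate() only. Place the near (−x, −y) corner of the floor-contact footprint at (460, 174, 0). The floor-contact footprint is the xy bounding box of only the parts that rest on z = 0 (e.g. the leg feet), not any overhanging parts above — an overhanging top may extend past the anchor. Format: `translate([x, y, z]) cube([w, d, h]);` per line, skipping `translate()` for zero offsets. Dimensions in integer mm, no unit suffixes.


translate([415, 129, 742]) cube([932, 601, 33]);
translate([460, 174, 0]) cube([78, 78, 742]);
translate([1224, 174, 0]) cube([78, 78, 742]);
translate([460, 607, 0]) cube([78, 78, 742]);
translate([1224, 607, 0]) cube([78, 78, 742]);
translate([538, 174, 666]) cube([686, 78, 76]);
translate([538, 607, 666]) cube([686, 78, 76]);
translate([460, 252, 666]) cube([78, 355, 76]);
translate([1224, 252, 666]) cube([78, 355, 76]);


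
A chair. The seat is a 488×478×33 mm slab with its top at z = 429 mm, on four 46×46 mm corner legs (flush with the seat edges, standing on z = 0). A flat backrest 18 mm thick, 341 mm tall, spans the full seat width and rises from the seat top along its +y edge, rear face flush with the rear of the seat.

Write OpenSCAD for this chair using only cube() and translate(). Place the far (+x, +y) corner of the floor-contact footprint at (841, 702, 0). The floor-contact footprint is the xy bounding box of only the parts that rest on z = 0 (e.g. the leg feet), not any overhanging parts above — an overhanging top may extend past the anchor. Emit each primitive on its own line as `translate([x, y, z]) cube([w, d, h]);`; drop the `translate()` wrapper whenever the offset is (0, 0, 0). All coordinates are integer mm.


translate([353, 224, 396]) cube([488, 478, 33]);
translate([353, 224, 0]) cube([46, 46, 396]);
translate([795, 224, 0]) cube([46, 46, 396]);
translate([353, 656, 0]) cube([46, 46, 396]);
translate([795, 656, 0]) cube([46, 46, 396]);
translate([353, 684, 429]) cube([488, 18, 341]);


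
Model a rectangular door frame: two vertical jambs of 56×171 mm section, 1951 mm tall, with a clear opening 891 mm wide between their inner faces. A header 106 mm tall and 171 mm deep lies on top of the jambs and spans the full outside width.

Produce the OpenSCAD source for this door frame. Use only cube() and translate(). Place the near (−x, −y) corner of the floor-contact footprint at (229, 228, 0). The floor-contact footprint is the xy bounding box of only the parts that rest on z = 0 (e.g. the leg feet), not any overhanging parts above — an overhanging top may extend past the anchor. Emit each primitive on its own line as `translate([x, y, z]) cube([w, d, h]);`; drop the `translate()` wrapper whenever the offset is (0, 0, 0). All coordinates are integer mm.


translate([229, 228, 0]) cube([56, 171, 1951]);
translate([1176, 228, 0]) cube([56, 171, 1951]);
translate([229, 228, 1951]) cube([1003, 171, 106]);


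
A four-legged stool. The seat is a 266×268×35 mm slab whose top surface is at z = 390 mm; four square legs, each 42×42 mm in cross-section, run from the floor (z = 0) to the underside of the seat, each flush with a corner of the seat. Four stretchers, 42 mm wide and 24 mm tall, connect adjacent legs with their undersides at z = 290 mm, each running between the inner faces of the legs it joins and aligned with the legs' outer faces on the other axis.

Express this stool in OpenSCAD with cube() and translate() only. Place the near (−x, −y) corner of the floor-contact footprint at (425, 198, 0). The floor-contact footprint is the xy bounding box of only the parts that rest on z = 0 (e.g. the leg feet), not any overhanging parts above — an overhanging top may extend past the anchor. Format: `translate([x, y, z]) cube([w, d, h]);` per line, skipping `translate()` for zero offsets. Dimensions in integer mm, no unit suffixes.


translate([425, 198, 355]) cube([266, 268, 35]);
translate([425, 198, 0]) cube([42, 42, 355]);
translate([649, 198, 0]) cube([42, 42, 355]);
translate([425, 424, 0]) cube([42, 42, 355]);
translate([649, 424, 0]) cube([42, 42, 355]);
translate([467, 198, 290]) cube([182, 42, 24]);
translate([467, 424, 290]) cube([182, 42, 24]);
translate([425, 240, 290]) cube([42, 184, 24]);
translate([649, 240, 290]) cube([42, 184, 24]);


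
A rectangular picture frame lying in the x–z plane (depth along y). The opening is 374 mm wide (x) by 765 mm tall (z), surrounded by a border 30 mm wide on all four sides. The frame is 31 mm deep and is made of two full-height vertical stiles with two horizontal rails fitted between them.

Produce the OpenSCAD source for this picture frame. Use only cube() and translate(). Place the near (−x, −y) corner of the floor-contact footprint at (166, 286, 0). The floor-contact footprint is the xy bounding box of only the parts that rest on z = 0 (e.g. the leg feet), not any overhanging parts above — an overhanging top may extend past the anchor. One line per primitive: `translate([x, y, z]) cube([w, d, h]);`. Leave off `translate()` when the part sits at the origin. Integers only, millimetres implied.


translate([166, 286, 0]) cube([30, 31, 825]);
translate([570, 286, 0]) cube([30, 31, 825]);
translate([196, 286, 0]) cube([374, 31, 30]);
translate([196, 286, 795]) cube([374, 31, 30]);


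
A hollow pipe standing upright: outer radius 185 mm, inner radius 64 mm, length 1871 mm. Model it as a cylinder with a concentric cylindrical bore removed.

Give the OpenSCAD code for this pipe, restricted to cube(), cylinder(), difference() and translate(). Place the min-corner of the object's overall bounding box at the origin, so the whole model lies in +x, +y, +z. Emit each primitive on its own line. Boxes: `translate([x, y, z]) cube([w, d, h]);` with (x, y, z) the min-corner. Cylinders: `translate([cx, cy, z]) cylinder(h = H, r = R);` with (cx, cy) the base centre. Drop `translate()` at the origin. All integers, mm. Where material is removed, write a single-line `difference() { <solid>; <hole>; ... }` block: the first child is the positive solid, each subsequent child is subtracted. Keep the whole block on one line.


difference() { translate([185, 185, 0]) cylinder(h = 1871, r = 185); translate([185, 185, 0]) cylinder(h = 1871, r = 64); }


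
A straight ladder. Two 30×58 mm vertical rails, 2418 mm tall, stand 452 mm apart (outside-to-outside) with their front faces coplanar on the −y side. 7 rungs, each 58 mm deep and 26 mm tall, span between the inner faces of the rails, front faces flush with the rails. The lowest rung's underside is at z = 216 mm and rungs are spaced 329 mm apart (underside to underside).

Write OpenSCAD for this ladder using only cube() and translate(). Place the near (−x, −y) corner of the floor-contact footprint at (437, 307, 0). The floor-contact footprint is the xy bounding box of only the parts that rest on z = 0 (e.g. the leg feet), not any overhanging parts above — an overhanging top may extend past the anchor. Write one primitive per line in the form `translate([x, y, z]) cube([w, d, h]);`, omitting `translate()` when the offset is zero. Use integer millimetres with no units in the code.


translate([437, 307, 0]) cube([30, 58, 2418]);
translate([859, 307, 0]) cube([30, 58, 2418]);
translate([467, 307, 216]) cube([392, 58, 26]);
translate([467, 307, 545]) cube([392, 58, 26]);
translate([467, 307, 874]) cube([392, 58, 26]);
translate([467, 307, 1203]) cube([392, 58, 26]);
translate([467, 307, 1532]) cube([392, 58, 26]);
translate([467, 307, 1861]) cube([392, 58, 26]);
translate([467, 307, 2190]) cube([392, 58, 26]);


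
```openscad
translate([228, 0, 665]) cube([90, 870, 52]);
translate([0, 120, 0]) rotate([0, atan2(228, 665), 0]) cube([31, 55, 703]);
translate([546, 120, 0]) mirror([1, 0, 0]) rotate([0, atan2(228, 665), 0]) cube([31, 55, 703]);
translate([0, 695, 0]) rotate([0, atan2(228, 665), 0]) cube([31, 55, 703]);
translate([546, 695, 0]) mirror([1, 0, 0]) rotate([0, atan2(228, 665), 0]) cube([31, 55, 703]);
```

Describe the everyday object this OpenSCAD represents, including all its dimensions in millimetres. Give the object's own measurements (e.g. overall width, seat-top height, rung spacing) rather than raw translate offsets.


A sawhorse. A 90×870×52 mm beam (x, y, z) sits on two A-frame leg pairs. Each pair is two raked legs of 31×55 mm section (55 mm along y) splaying symmetrically in x. Each leg rises 665 mm vertically over 228 mm of horizontal reach and is 703 mm long along its own axis. Every leg's outer bottom edge rests on the floor and its outer top edge meets a bottom edge of the beam — the left legs (tilting toward +x) meet the beam's −x bottom edge, the right legs (their mirror images, tilting toward −x) meet its +x bottom edge — so the leg tops tuck under the beam, the beam's underside is 665 mm above the floor, and the feet are 546 mm apart outside-to-outside with the beam centred between them. The two leg pairs are set in 120 mm from either end of the beam.


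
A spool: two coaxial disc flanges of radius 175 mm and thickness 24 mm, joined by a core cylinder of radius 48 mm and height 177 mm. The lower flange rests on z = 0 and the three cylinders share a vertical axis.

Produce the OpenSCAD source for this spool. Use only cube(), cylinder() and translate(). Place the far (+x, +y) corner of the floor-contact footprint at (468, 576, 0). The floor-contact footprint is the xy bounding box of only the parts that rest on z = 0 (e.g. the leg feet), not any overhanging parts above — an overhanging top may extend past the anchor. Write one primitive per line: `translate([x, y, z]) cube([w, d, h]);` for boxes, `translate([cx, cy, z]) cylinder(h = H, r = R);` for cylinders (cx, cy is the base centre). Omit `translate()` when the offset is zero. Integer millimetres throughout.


translate([293, 401, 0]) cylinder(h = 24, r = 175);
translate([293, 401, 24]) cylinder(h = 177, r = 48);
translate([293, 401, 201]) cylinder(h = 24, r = 175);


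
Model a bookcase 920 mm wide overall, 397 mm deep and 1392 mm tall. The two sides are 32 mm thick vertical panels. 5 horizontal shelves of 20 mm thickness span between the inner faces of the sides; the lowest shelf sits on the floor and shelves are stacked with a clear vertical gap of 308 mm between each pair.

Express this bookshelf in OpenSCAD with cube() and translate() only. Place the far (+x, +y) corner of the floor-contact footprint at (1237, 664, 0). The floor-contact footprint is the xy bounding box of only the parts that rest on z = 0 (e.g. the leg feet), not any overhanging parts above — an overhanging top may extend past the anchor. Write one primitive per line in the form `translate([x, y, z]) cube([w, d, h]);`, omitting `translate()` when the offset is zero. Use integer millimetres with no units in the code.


translate([317, 267, 0]) cube([32, 397, 1392]);
translate([1205, 267, 0]) cube([32, 397, 1392]);
translate([349, 267, 0]) cube([856, 397, 20]);
translate([349, 267, 328]) cube([856, 397, 20]);
translate([349, 267, 656]) cube([856, 397, 20]);
translate([349, 267, 984]) cube([856, 397, 20]);
translate([349, 267, 1312]) cube([856, 397, 20]);


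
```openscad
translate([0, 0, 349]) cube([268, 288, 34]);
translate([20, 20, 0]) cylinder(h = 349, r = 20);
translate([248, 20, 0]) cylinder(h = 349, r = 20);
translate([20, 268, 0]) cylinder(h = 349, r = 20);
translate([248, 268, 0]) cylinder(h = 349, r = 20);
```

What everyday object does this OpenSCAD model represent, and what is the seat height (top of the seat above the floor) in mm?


A stool. The seat height is 383 mm.

A 268×288×34 slab at z = 349 on four corner cylinders — a stool. The seat top is 349 + 34 = 383 mm.


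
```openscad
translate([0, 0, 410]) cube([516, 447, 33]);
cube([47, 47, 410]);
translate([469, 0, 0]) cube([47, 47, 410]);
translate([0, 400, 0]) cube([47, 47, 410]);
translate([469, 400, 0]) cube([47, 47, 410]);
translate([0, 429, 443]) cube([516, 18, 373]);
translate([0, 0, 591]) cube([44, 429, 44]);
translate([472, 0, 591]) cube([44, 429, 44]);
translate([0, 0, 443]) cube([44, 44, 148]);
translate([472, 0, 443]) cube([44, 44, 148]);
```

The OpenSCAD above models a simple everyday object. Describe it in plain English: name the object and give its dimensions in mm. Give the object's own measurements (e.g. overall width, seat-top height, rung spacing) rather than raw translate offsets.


A chair. The seat is a 516×447×33 mm slab with its top at z = 443 mm, on four 47×47 mm corner legs (flush with the seat edges, standing on z = 0). A flat backrest 18 mm thick, 373 mm tall, spans the full seat width and rises from the seat top along its +y edge, rear face flush with the rear of the seat. Two armrests of 44×44 mm section run along each side from the seat's front edge to the front of the backrest, top faces 192 mm above the seat top and outer faces flush with the seat's x-edges; a 44×44 mm post under the front of each armrest stands on the seat at the front corner.


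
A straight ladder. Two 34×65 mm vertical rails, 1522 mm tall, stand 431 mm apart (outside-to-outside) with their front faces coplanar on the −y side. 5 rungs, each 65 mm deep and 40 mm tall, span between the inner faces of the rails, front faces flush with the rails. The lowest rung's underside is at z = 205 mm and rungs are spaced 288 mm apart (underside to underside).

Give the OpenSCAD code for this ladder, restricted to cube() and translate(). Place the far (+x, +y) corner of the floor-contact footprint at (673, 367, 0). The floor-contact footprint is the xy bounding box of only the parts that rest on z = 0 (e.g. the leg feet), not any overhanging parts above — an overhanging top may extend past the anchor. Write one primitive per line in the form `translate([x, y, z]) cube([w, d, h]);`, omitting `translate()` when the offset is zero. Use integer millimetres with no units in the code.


// rung span = 431 - 2*34 = 363
// rung[k] z = 205 + k*288
translate([242, 302, 0]) cube([34, 65, 1522]);
translate([639, 302, 0]) cube([34, 65, 1522]);
translate([276, 302, 205]) cube([363, 65, 40]);
translate([276, 302, 493]) cube([363, 65, 40]);
translate([276, 302, 781]) cube([363, 65, 40]);
translate([276, 302, 1069]) cube([363, 65, 40]);
translate([276, 302, 1357]) cube([363, 65, 40]);


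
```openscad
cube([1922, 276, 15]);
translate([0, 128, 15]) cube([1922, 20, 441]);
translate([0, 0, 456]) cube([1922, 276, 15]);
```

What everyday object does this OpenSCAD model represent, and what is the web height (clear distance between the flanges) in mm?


An I-beam. The web height is 441 mm.

Two wide flanges with a thin centred web — an I-beam. Overall 471 mm minus two 15 mm flanges gives a web of 471 − 2·15 = 441 mm.


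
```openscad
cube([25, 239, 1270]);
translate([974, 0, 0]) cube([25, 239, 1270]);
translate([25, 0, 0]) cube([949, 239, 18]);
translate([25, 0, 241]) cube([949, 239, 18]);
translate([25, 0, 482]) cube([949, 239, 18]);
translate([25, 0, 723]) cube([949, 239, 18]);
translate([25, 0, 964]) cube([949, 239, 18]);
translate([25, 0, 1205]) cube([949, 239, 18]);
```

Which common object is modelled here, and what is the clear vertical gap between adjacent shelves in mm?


A bookshelf. The clear shelf gap is 223 mm.

Two tall side panels with 6 horizontal boards between them — a bookshelf. The first two shelf undersides are at z = 0 and z = 241; with shelf thickness 18, the clear gap is 241 − 0 − 18 = 223 mm.


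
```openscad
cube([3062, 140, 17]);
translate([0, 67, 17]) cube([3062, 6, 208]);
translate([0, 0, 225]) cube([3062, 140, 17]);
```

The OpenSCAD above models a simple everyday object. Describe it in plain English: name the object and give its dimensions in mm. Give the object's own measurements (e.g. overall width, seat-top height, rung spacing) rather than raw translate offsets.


An I-beam lying along x, 3062 mm long. Overall section height 242 mm. Two flanges 140 mm wide (y) and 17 mm thick, one on the floor and one at the top; a web 6 mm thick runs between them, centred on the flange width.


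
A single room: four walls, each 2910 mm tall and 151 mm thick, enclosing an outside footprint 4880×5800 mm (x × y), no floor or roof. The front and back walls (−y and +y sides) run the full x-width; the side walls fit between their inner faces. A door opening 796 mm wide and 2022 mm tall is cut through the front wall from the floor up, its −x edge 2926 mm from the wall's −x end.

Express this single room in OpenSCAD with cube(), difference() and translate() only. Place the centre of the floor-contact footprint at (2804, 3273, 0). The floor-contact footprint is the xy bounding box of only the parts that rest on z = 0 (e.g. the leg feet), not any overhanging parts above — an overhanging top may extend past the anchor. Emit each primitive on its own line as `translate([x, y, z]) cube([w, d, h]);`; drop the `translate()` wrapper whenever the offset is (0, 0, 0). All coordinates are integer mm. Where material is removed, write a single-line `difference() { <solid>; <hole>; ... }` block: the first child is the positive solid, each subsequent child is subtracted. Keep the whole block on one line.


difference() { translate([364, 373, 0]) cube([4880, 151, 2910]); translate([3290, 373, 0]) cube([796, 151, 2022]); }
translate([364, 6022, 0]) cube([4880, 151, 2910]);
translate([364, 524, 0]) cube([151, 5498, 2910]);
translate([5093, 524, 0]) cube([151, 5498, 2910]);


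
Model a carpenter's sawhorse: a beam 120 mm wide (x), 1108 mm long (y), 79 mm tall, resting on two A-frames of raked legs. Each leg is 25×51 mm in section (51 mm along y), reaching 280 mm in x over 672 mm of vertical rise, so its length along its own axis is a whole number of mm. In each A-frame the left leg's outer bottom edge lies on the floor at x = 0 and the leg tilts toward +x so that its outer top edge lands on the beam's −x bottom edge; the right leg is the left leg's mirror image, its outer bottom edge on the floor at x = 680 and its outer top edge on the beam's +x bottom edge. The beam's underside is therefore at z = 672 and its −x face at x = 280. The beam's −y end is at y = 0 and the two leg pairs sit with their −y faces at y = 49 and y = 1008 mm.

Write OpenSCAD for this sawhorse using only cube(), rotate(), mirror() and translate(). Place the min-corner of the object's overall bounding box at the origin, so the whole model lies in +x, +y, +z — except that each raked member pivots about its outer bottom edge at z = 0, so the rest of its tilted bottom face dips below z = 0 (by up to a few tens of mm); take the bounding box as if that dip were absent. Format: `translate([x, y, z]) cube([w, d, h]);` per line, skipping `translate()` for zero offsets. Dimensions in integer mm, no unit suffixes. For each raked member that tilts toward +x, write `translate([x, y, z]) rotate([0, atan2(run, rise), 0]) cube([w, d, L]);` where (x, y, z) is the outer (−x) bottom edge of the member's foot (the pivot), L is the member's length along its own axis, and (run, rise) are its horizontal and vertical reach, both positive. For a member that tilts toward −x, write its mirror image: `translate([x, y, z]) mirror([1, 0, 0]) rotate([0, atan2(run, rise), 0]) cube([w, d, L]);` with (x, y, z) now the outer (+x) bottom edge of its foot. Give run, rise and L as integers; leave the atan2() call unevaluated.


translate([280, 0, 672]) cube([120, 1108, 79]);
translate([0, 49, 0]) rotate([0, atan2(280, 672), 0]) cube([25, 51, 728]);
translate([680, 49, 0]) mirror([1, 0, 0]) rotate([0, atan2(280, 672), 0]) cube([25, 51, 728]);
translate([0, 1008, 0]) rotate([0, atan2(280, 672), 0]) cube([25, 51, 728]);
translate([680, 1008, 0]) mirror([1, 0, 0]) rotate([0, atan2(280, 672), 0]) cube([25, 51, 728]);


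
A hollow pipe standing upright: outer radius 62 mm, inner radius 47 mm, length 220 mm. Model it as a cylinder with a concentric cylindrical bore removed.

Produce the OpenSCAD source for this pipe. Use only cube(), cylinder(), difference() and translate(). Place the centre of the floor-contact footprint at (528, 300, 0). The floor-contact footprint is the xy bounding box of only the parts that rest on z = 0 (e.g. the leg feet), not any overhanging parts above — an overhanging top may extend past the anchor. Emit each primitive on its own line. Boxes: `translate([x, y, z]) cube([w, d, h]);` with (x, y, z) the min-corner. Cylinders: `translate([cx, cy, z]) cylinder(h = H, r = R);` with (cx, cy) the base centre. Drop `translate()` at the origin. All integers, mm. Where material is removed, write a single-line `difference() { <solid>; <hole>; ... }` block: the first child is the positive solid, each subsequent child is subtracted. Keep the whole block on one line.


difference() { translate([528, 300, 0]) cylinder(h = 220, r = 62); translate([528, 300, 0]) cylinder(h = 220, r = 47); }


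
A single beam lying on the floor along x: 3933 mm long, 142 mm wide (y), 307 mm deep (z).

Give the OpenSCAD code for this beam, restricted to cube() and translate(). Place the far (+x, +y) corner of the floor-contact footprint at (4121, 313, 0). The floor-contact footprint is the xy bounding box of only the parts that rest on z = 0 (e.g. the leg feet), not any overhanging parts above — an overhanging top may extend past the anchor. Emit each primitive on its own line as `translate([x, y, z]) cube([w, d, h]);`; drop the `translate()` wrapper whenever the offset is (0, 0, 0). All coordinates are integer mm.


translate([188, 171, 0]) cube([3933, 142, 307]);


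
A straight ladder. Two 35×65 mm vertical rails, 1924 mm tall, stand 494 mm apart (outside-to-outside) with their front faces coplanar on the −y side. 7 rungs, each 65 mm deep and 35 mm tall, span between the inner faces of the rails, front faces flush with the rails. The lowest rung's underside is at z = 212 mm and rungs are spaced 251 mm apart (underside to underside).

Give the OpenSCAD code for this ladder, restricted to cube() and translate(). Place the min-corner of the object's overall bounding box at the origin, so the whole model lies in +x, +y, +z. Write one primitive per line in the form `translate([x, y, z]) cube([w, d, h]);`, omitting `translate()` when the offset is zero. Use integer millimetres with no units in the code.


// rung span = 494 - 2*35 = 424
// rung[k] z = 212 + k*251
cube([35, 65, 1924]);
translate([459, 0, 0]) cube([35, 65, 1924]);
translate([35, 0, 212]) cube([424, 65, 35]);
translate([35, 0, 463]) cube([424, 65, 35]);
translate([35, 0, 714]) cube([424, 65, 35]);
translate([35, 0, 965]) cube([424, 65, 35]);
translate([35, 0, 1216]) cube([424, 65, 35]);
translate([35, 0, 1467]) cube([424, 65, 35]);
translate([35, 0, 1718]) cube([424, 65, 35]);


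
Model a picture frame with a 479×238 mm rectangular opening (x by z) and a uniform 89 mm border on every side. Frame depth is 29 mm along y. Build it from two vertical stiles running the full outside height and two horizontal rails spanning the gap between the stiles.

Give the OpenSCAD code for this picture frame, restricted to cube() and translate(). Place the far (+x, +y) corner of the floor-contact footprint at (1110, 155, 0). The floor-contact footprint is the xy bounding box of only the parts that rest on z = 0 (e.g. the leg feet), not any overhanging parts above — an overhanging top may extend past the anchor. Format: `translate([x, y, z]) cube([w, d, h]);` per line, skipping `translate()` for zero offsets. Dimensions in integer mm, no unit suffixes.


translate([453, 126, 0]) cube([89, 29, 416]);
translate([1021, 126, 0]) cube([89, 29, 416]);
translate([542, 126, 0]) cube([479, 29, 89]);
translate([542, 126, 327]) cube([479, 29, 89]);


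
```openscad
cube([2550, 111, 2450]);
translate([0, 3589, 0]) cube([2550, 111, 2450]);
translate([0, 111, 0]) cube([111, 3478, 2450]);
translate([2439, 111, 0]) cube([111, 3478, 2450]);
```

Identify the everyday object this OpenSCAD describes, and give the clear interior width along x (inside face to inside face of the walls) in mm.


A house (or room) frame. The interior width is 2328 mm.

Four 2450 mm walls enclosing a rectangle with no floor or roof — a room or house frame. Outside width is 2550 mm and wall thickness is 111 mm, so the interior width is 2550 − 2 × 111 = 2328 mm.


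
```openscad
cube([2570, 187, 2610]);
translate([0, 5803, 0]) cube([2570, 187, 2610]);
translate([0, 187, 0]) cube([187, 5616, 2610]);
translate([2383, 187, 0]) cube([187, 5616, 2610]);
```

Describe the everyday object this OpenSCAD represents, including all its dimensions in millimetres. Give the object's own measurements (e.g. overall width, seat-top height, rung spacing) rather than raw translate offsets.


The wall frame of a small rectangular building: four walls, each 2610 mm tall and 187 mm thick, enclosing a footprint 2570 mm (x) by 5990 mm (y) outside-to-outside, with no floor or roof. The front and back walls (the −y and +y sides) span the full width; the two side walls fit between them.


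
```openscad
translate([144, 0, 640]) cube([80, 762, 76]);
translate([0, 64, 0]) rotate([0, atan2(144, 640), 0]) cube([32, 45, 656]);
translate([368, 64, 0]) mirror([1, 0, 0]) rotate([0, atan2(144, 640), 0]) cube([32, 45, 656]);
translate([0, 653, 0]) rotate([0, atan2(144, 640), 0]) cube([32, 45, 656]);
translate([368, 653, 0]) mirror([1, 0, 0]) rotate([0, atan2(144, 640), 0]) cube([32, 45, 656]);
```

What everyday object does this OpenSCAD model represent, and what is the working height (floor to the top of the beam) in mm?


A sawhorse. The overall height is 716 mm.

A beam across two mirrored pairs of raked legs — a sawhorse. The beam's underside is at z = 640 (matching the legs' vertical rise in atan2(144, 640)) and the beam is 76 mm tall, so its top is at 640 + 76 = 716 mm. The raked legs top out at the beam's underside, so that is the highest point.


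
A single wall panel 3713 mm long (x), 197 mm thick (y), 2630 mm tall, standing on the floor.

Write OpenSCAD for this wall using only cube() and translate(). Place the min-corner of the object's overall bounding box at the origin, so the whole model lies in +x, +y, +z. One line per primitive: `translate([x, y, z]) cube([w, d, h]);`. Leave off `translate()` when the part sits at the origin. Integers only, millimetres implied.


cube([3713, 197, 2630]);


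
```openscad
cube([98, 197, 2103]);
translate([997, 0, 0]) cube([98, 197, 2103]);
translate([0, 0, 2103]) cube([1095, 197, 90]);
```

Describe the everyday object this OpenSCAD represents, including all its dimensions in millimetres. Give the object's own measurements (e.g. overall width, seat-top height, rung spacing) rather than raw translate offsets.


A door frame. The clear opening is 899 mm wide and 2103 mm high. Two 98 mm wide jambs, 197 mm deep, stand either side of the opening from the floor to the top of the opening. A 90 mm thick head sits across the top of both jambs, spanning the full outside width of the frame.


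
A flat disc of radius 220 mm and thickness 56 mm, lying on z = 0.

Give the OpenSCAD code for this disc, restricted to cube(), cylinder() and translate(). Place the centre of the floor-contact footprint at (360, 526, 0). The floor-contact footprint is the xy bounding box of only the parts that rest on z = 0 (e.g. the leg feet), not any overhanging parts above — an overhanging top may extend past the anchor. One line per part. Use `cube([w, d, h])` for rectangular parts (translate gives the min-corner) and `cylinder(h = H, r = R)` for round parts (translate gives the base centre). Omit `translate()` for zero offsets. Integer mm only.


translate([360, 526, 0]) cylinder(h = 56, r = 220);


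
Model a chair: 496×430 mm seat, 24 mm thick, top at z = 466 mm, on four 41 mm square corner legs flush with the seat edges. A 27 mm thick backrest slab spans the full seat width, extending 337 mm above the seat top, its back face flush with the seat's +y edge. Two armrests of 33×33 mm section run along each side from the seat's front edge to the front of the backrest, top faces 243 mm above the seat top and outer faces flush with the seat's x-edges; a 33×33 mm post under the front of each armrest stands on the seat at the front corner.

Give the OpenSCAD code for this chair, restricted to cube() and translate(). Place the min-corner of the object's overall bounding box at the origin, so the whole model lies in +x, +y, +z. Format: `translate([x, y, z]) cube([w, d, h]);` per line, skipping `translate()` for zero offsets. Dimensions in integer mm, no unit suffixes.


// leg_h = 466 - 24 = 442
// arm post h = 243 - 33 = 210
translate([0, 0, 442]) cube([496, 430, 24]);
cube([41, 41, 442]);
translate([455, 0, 0]) cube([41, 41, 442]);
translate([0, 389, 0]) cube([41, 41, 442]);
translate([455, 389, 0]) cube([41, 41, 442]);
translate([0, 403, 466]) cube([496, 27, 337]);
translate([0, 0, 676]) cube([33, 403, 33]);
translate([463, 0, 676]) cube([33, 403, 33]);
translate([0, 0, 466]) cube([33, 33, 210]);
translate([463, 0, 466]) cube([33, 33, 210]);


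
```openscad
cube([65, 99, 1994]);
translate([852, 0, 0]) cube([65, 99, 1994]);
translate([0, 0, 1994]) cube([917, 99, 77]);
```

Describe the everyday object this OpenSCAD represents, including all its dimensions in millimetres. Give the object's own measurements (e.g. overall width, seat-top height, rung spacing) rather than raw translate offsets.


A door frame. The clear opening is 787 mm wide and 1994 mm high. Two 65 mm wide jambs, 99 mm deep, stand either side of the opening from the floor to the top of the opening. A 77 mm thick head sits across the top of both jambs, spanning the full outside width of the frame.


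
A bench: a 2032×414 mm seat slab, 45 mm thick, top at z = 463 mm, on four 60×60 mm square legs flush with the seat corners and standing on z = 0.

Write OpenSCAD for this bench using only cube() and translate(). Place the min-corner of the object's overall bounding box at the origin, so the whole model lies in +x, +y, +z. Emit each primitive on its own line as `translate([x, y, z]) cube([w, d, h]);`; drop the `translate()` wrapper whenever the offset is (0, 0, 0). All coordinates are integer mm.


translate([0, 0, 418]) cube([2032, 414, 45]);
cube([60, 60, 418]);
translate([0, 354, 0]) cube([60, 60, 418]);
translate([1972, 0, 0]) cube([60, 60, 418]);
translate([1972, 354, 0]) cube([60, 60, 418]);


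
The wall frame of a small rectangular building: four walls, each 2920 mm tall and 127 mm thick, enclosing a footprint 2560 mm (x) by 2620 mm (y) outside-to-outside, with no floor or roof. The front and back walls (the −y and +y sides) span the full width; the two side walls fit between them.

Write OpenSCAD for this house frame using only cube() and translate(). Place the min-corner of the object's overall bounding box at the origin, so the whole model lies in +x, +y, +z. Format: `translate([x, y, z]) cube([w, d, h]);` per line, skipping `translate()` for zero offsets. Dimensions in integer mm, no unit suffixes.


cube([2560, 127, 2920]);
translate([0, 2493, 0]) cube([2560, 127, 2920]);
translate([0, 127, 0]) cube([127, 2366, 2920]);
translate([2433, 127, 0]) cube([127, 2366, 2920]);


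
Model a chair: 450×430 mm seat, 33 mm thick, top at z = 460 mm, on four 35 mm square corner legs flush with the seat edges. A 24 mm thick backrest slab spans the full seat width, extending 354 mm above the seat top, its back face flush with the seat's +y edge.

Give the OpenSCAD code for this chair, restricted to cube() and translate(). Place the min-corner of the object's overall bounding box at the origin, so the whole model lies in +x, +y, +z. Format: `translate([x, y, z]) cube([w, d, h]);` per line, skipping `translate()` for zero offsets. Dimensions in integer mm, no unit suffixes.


translate([0, 0, 427]) cube([450, 430, 33]);
cube([35, 35, 427]);
translate([415, 0, 0]) cube([35, 35, 427]);
translate([0, 395, 0]) cube([35, 35, 427]);
translate([415, 395, 0]) cube([35, 35, 427]);
translate([0, 406, 460]) cube([450, 24, 354]);


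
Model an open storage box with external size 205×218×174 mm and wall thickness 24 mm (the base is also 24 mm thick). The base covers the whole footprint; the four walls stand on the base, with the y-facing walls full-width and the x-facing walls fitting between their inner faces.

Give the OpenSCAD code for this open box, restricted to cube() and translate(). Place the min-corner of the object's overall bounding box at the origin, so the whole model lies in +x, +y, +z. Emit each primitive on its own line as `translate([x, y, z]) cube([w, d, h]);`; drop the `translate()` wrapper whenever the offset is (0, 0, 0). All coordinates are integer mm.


cube([205, 218, 24]);
translate([0, 0, 24]) cube([205, 24, 150]);
translate([0, 194, 24]) cube([205, 24, 150]);
translate([0, 24, 24]) cube([24, 170, 150]);
translate([181, 24, 24]) cube([24, 170, 150]);


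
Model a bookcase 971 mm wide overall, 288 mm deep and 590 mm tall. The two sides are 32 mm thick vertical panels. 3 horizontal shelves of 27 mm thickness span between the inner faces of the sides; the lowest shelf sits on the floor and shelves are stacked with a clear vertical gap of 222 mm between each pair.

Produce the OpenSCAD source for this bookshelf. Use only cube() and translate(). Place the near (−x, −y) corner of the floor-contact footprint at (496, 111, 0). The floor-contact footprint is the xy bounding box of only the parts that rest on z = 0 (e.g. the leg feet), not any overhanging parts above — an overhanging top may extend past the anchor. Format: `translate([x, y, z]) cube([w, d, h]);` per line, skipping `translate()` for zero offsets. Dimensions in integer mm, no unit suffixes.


translate([496, 111, 0]) cube([32, 288, 590]);
translate([1435, 111, 0]) cube([32, 288, 590]);
translate([528, 111, 0]) cube([907, 288, 27]);
translate([528, 111, 249]) cube([907, 288, 27]);
translate([528, 111, 498]) cube([907, 288, 27]);


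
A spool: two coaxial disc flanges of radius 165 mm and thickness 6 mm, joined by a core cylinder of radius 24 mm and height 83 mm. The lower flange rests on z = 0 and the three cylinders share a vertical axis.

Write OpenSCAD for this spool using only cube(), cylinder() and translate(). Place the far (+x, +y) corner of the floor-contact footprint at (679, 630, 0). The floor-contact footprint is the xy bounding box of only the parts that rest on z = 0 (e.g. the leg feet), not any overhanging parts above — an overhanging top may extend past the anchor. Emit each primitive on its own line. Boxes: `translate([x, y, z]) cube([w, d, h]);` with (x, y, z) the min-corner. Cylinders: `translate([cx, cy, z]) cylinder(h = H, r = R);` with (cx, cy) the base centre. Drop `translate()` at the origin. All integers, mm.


translate([514, 465, 0]) cylinder(h = 6, r = 165);
translate([514, 465, 6]) cylinder(h = 83, r = 24);
translate([514, 465, 89]) cylinder(h = 6, r = 165);


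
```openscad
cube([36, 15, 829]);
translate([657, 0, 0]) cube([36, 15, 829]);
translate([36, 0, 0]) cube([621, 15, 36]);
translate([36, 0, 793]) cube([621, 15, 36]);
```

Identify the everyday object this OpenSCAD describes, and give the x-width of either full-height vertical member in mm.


A picture frame. The border width is 36 mm.

Four thin pieces enclosing a rectangular opening — a picture frame. The two full-height stiles are 829 mm tall; the top rail sits at z = 793 and is 36 mm tall, so the border above the opening is 829 − 793 = 36 mm, matching the stile x-width.


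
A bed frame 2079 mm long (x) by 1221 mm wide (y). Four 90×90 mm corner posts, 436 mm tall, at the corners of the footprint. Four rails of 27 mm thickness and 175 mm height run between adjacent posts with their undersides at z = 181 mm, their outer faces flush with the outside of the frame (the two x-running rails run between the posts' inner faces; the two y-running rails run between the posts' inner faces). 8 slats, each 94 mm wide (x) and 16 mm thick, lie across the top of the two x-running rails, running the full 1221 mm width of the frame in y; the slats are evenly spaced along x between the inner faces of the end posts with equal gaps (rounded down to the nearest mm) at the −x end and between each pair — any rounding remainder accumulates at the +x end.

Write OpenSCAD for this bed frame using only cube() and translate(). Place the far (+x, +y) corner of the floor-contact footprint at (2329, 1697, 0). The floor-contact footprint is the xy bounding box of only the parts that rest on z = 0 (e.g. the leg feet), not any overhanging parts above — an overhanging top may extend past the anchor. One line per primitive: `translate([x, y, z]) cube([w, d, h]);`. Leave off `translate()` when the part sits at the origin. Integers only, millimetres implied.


translate([250, 476, 0]) cube([90, 90, 436]);
translate([250, 1607, 0]) cube([90, 90, 436]);
translate([2239, 476, 0]) cube([90, 90, 436]);
translate([2239, 1607, 0]) cube([90, 90, 436]);
translate([340, 476, 181]) cube([1899, 27, 175]);
translate([340, 1670, 181]) cube([1899, 27, 175]);
translate([250, 566, 181]) cube([27, 1041, 175]);
translate([2302, 566, 181]) cube([27, 1041, 175]);
translate([467, 476, 356]) cube([94, 1221, 16]);
translate([688, 476, 356]) cube([94, 1221, 16]);
translate([909, 476, 356]) cube([94, 1221, 16]);
translate([1130, 476, 356]) cube([94, 1221, 16]);
translate([1351, 476, 356]) cube([94, 1221, 16]);
translate([1572, 476, 356]) cube([94, 1221, 16]);
translate([1793, 476, 356]) cube([94, 1221, 16]);
translate([2014, 476, 356]) cube([94, 1221, 16]);


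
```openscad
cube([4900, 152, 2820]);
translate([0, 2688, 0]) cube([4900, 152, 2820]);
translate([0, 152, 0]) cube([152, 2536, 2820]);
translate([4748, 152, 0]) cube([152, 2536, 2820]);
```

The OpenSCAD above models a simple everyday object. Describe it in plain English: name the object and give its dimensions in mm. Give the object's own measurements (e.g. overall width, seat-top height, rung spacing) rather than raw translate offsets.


The wall frame of a small rectangular building: four walls, each 2820 mm tall and 152 mm thick, enclosing a footprint 4900 mm (x) by 2840 mm (y) outside-to-outside, with no floor or roof. The front and back walls (the −y and +y sides) span the full width; the two side walls fit between them.


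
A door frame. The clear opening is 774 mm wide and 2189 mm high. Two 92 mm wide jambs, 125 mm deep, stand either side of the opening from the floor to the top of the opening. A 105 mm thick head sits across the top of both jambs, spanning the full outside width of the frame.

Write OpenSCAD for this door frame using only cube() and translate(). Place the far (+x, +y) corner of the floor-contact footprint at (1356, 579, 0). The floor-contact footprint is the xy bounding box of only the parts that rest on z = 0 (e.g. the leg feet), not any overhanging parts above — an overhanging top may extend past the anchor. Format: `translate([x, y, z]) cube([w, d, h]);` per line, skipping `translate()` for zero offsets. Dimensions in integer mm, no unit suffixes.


translate([398, 454, 0]) cube([92, 125, 2189]);
translate([1264, 454, 0]) cube([92, 125, 2189]);
translate([398, 454, 2189]) cube([958, 125, 105]);


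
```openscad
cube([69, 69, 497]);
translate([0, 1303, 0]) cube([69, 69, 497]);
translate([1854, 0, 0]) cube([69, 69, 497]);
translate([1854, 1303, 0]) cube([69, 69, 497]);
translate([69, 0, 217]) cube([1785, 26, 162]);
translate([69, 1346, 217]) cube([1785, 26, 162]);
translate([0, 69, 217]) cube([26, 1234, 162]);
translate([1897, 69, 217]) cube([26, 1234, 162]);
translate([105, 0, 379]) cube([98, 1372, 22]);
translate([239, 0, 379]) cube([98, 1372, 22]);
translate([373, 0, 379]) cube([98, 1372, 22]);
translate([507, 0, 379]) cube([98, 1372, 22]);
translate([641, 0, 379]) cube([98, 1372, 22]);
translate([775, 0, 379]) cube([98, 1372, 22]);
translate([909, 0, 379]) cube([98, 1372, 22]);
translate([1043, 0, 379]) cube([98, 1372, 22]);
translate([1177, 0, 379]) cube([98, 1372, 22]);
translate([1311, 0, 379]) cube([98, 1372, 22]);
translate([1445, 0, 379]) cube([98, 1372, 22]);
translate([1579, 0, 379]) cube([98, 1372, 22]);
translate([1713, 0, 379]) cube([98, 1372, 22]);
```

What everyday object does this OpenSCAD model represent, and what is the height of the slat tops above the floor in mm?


A bed frame. The slat-top height is 401 mm.

Four posts, four rails, and a row of slats — a bed frame. Slats sit on the rails at z = 217 + 162 = 379; with slat thickness 22, the top is 401 mm.
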